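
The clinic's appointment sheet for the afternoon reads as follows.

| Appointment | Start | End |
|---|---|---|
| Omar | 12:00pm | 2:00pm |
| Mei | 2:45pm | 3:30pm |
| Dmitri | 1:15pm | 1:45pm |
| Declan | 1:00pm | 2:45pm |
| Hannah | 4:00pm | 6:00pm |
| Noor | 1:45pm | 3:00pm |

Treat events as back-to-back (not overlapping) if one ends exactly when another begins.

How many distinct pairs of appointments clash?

6

Check each pair: they overlap iff neither finishes before the other starts.
Sorted by start: Omar, Declan, Dmitri, Noor, Mei, Hannah.
Declan starts before Omar ends → Omar and Declan overlap.
Dmitri starts before Omar ends → Omar and Dmitri overlap.
Noor starts before Omar ends → Omar and Noor overlap.
Mei starts after Omar ends, so Omar has no further overlaps.
Dmitri starts before Declan ends → Declan and Dmitri overlap.
Noor starts before Declan ends → Declan and Noor overlap.
Mei starts exactly when Declan ends (back-to-back, no overlap), so Declan has no further overlaps.
Noor starts exactly when Dmitri ends (back-to-back, no overlap), so Dmitri has no further overlaps.
Mei starts before Noor ends → Noor and Mei overlap.
Hannah starts after Noor ends.
Hannah starts after Mei ends.
Overlapping pairs: Declan & Dmitri, Declan & Noor, Declan & Omar, Dmitri & Omar, Mei & Noor, Noor & Omar — 6 in total.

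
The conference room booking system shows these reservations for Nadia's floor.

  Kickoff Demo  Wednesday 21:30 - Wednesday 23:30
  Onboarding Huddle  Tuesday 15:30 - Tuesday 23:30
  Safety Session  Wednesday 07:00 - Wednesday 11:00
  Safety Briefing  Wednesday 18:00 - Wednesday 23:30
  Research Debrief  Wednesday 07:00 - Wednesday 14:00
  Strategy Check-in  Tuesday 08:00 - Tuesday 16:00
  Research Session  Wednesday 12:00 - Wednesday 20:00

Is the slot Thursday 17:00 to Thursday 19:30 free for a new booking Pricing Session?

Strategy Check-in: ends Tuesday 16:00 at or before Pricing Session starts Thursday 17:00 → clear.
Onboarding Huddle: ends Tuesday 23:30 at or before Pricing Session starts Thursday 17:00 → clear.
Research Debrief: ends Wednesday 14:00 at or before Pricing Session starts Thursday 17:00 → clear.
Safety Session: ends Wednesday 11:00 at or before Pricing Session starts Thursday 17:00 → clear.
Research Session: ends Wednesday 20:00 at or before Pricing Session starts Thursday 17:00 → clear.
Safety Briefing: ends Wednesday 23:30 at or before Pricing Session starts Thursday 17:00 → clear.
Kickoff Demo: ends Wednesday 23:30 at or before Pricing Session starts Thursday 17:00 → clear.

Yes — the slot is free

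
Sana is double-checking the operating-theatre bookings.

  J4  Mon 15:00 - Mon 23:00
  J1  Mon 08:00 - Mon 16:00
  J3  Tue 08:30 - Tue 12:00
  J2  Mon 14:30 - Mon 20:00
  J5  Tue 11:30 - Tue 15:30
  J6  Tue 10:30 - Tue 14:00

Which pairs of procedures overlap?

Sorted by start: J1, J2, J4, J3, J6, J5.
J2 starts before J1 ends → J1 and J2 overlap.
J4 starts before J1 ends → J1 and J4 overlap.
J3 starts after J1 ends, so nothing later overlaps J1 either.
J4 starts before J2 ends → J2 and J4 overlap.
J3 starts after J2 ends, so nothing later overlaps J2 either.
J3 starts after J4 ends, so nothing later overlaps J4 either.
J6 starts before J3 ends → J3 and J6 overlap.
J5 starts before J3 ends → J3 and J5 overlap.
J5 starts before J6 ends → J6 and J5 overlap.

J1 & J2, J1 & J4, J2 & J4, J3 & J5, J3 & J6, J5 & J6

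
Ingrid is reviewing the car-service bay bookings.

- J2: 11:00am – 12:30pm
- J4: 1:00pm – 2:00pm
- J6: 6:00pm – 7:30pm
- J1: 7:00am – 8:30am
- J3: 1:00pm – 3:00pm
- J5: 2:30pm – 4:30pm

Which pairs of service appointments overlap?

Sorted by start: J1, J2, J3, J4, J5, J6.
J2 starts after J1 ends, so J1 has no further overlaps.
J3 starts after J2 ends, so J2 has no further overlaps.
J4 starts before J3 ends → J3 and J4 overlap.
J5 starts before J3 ends → J3 and J5 overlap.
J6 starts after J3 ends.
J5 starts after J4 ends, so J4 has no further overlaps.
J6 starts after J5 ends.

J3 & J4, J3 & J5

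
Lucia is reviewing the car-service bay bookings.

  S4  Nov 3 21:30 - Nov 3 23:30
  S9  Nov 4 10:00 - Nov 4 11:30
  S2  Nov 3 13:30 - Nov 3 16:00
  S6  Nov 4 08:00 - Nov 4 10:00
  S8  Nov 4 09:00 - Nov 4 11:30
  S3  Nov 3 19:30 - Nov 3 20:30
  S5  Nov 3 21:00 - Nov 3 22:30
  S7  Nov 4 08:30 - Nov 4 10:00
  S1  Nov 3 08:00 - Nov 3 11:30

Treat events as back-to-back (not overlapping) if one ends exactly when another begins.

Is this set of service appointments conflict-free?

Sorted by start: S1, S2, S3, S5, S4, S6, S7, S8, S9.
S2 starts after S1 ends — done with S1.
S3 starts after S2 ends — done with S2.
S5 starts after S3 ends — done with S3.
S4 starts before S5 ends → S5 and S4 overlap.
That's a conflict, so the schedule is not conflict-free.

No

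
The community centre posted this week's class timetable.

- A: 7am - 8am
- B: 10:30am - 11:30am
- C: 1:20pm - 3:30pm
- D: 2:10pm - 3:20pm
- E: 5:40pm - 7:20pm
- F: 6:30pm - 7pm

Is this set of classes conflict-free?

No

Sorted by start: A, B, C, D, E, F.
B starts after A ends — done with A.
C starts after B ends — done with B.
D starts before C ends → C and D overlap.
That's a conflict, so the schedule is not conflict-free.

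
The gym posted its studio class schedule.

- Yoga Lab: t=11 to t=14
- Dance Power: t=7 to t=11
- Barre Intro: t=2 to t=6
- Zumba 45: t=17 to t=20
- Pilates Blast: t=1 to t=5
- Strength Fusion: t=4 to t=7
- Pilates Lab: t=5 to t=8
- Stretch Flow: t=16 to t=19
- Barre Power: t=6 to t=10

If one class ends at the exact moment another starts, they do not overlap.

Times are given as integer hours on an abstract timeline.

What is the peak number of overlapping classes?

Sort all start/end points and keep a running count:
t=1 start Pilates Blast → 1
t=2 start Barre Intro → 2
t=4 start Strength Fusion → 3
t=5 end Pilates Blast → 2
t=5 start Pilates Lab → 3
t=6 end Barre Intro → 2
t=6 start Barre Power → 3
t=7 end Strength Fusion → 2
t=7 start Dance Power → 3
t=8 end Pilates Lab → 2
t=10 end Barre Power → 1
t=11 end Dance Power → 0
t=11 start Yoga Lab → 1
t=14 end Yoga Lab → 0
t=16 start Stretch Flow → 1
t=17 start Zumba 45 → 2
t=19 end Stretch Flow → 1
t=20 end Zumba 45 → 0
Peak is 3, at t=4 (Barre Intro, Pilates Blast, Strength Fusion).

3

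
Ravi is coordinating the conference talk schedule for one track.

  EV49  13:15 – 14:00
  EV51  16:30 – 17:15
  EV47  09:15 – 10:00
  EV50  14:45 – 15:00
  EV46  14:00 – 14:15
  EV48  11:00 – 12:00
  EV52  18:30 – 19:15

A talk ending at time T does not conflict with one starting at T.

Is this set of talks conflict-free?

Two intervals overlap when each starts before the other ends.
Sorted by start: EV47, EV48, EV49, EV46, EV50, EV51, EV52.
EV48 starts after EV47 ends — done with EV47.
EV49 starts after EV48 ends — done with EV48.
EV46 starts exactly when EV49 ends (back-to-back, no overlap) — done with EV49.
EV50 starts after EV46 ends — done with EV46.
EV51 starts after EV50 ends — done with EV50.
EV52 starts after EV51 ends.
Every pair is clear; the schedule has no overlaps.

Yes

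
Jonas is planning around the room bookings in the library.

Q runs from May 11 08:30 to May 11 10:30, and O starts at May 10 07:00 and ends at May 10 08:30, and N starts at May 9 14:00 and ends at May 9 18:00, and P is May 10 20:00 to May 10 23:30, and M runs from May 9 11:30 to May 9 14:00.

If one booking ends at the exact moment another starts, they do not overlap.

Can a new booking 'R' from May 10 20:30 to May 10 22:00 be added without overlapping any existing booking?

No — it overlaps P

M: ends May 9 14:00 at or before R starts May 10 20:30 → clear.
N: ends May 9 18:00 at or before R starts May 10 20:30 → clear.
O: ends May 10 08:30 at or before R starts May 10 20:30 → clear.
P: starts May 10 20:00 before R ends May 10 22:00, and ends May 10 23:30 after R starts May 10 20:30 → overlap.
Q: starts May 11 08:30 at or after R ends May 10 22:00 → clear.
R overlaps P.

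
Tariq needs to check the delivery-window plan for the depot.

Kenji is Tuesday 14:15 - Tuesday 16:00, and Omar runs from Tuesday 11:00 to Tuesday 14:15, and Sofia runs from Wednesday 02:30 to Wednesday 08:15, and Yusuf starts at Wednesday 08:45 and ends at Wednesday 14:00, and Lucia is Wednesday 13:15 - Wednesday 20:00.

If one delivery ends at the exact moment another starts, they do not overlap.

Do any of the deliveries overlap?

Yes

Sorted by start: Omar, Kenji, Sofia, Yusuf, Lucia.
Kenji starts exactly when Omar ends (back-to-back, no overlap), so nothing later overlaps Omar either.
Sofia starts after Kenji ends, so nothing later overlaps Kenji either.
Yusuf starts after Sofia ends, so nothing later overlaps Sofia either.
Lucia starts before Yusuf ends → Yusuf and Lucia overlap.
That's a conflict, so the schedule is not conflict-free.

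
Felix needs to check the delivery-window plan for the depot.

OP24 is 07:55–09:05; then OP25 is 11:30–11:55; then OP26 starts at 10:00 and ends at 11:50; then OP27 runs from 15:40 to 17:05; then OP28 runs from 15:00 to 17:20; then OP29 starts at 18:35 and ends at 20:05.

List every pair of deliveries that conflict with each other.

Sorted by start: OP24, OP26, OP25, OP28, OP27, OP29.
OP26 starts after OP24 ends — done with OP24.
OP25 starts before OP26 ends → OP26 and OP25 overlap.
OP28 starts after OP26 ends — done with OP26.
OP28 starts after OP25 ends — done with OP25.
OP27 starts before OP28 ends → OP28 and OP27 overlap.
OP29 starts after OP28 ends.
OP29 starts after OP27 ends.

OP25 & OP26, OP27 & OP28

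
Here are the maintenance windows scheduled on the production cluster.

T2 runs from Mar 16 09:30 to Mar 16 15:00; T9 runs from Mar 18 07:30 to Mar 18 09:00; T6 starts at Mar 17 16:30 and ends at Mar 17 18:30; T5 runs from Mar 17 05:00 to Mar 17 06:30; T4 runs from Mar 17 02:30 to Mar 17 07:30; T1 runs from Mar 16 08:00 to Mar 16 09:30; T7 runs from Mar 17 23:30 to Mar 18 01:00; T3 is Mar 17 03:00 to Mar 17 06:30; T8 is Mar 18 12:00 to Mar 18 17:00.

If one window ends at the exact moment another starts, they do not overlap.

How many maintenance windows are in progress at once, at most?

3

Walk through starts and ends in time order (an end at T is processed before a start at T):
Mar 16 08:00 start T1 → 1
Mar 16 09:30 end T1 → 0
Mar 16 09:30 start T2 → 1
Mar 16 15:00 end T2 → 0
Mar 17 02:30 start T4 → 1
Mar 17 03:00 start T3 → 2
Mar 17 05:00 start T5 → 3
Mar 17 06:30 end T3 → 2
Mar 17 06:30 end T5 → 1
Mar 17 07:30 end T4 → 0
Mar 17 16:30 start T6 → 1
Mar 17 18:30 end T6 → 0
Mar 17 23:30 start T7 → 1
Mar 18 01:00 end T7 → 0
Mar 18 07:30 start T9 → 1
Mar 18 09:00 end T9 → 0
Mar 18 12:00 start T8 → 1
Mar 18 17:00 end T8 → 0
Peak is 3, at Mar 17 05:00 (T3, T4, T5).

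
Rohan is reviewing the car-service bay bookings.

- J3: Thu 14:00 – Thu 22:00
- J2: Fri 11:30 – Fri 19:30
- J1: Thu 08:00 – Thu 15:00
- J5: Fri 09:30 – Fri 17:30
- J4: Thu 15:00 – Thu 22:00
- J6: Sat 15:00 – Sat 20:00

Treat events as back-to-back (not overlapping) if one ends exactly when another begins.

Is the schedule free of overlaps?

No

Sorted by start: J1, J3, J4, J5, J2, J6.
J3 starts before J1 ends → J1 and J3 overlap.
That's a conflict, so the schedule is not conflict-free.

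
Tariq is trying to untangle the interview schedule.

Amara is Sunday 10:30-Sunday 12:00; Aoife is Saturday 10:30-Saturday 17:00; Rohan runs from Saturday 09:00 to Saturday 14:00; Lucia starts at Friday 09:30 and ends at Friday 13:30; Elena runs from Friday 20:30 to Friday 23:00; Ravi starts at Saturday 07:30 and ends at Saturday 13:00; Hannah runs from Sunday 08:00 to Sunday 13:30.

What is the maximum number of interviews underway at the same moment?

Walk through starts and ends in time order (an end at T is processed before a start at T):
Friday 09:30 start Lucia → 1
Friday 13:30 end Lucia → 0
Friday 20:30 start Elena → 1
Friday 23:00 end Elena → 0
Saturday 07:30 start Ravi → 1
Saturday 09:00 start Rohan → 2
Saturday 10:30 start Aoife → 3
Saturday 13:00 end Ravi → 2
Saturday 14:00 end Rohan → 1
Saturday 17:00 end Aoife → 0
Sunday 08:00 start Hannah → 1
Sunday 10:30 start Amara → 2
Sunday 12:00 end Amara → 1
Sunday 13:30 end Hannah → 0
Peak is 3, at Saturday 10:30 (Aoife, Ravi, Rohan).

3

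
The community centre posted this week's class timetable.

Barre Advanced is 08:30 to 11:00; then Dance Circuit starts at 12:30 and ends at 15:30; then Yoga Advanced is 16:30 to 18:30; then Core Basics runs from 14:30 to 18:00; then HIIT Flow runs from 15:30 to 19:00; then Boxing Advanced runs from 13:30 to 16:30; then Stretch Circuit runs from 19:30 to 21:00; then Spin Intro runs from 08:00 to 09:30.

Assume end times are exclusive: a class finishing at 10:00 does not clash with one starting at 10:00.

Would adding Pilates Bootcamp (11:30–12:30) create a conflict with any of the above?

Spin Intro: ends 09:30 at or before Pilates Bootcamp starts 11:30 → clear.
Barre Advanced: ends 11:00 at or before Pilates Bootcamp starts 11:30 → clear.
Dance Circuit: starts 12:30 at or after Pilates Bootcamp ends 12:30 → clear.
Boxing Advanced: starts 13:30 at or after Pilates Bootcamp ends 12:30 → clear.
Core Basics: starts 14:30 at or after Pilates Bootcamp ends 12:30 → clear.
HIIT Flow: starts 15:30 at or after Pilates Bootcamp ends 12:30 → clear.
Yoga Advanced: starts 16:30 at or after Pilates Bootcamp ends 12:30 → clear.
Stretch Circuit: starts 19:30 at or after Pilates Bootcamp ends 12:30 → clear.

No — it doesn't clash with anything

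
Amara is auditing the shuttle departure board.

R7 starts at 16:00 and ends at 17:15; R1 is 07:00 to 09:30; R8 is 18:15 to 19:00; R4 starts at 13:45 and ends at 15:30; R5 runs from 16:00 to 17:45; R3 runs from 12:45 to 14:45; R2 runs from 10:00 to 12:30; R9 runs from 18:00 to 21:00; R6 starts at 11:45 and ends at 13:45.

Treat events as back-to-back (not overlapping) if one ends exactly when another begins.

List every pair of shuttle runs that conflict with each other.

Two intervals overlap when each starts before the other ends.
Sorted by start: R1, R2, R6, R3, R4, R5, R7, R9, R8.
R2 starts after R1 ends, so nothing later overlaps R1 either.
R6 starts before R2 ends → R2 and R6 overlap.
R3 starts after R2 ends, so nothing later overlaps R2 either.
R3 starts before R6 ends → R6 and R3 overlap.
R4 starts exactly when R6 ends (back-to-back, no overlap), so nothing later overlaps R6 either.
R4 starts before R3 ends → R3 and R4 overlap.
R5 starts after R3 ends, so nothing later overlaps R3 either.
R5 starts after R4 ends, so nothing later overlaps R4 either.
R7 starts before R5 ends → R5 and R7 overlap.
R9 starts after R5 ends, so nothing later overlaps R5 either.
R9 starts after R7 ends, so nothing later overlaps R7 either.
R8 starts before R9 ends → R9 and R8 overlap.

R2 & R6, R3 & R4, R3 & R6, R5 & R7, R8 & R9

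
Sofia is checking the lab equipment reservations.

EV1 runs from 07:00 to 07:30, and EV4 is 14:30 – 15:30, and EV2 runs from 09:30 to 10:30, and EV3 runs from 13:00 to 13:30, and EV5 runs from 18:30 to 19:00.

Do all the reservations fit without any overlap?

Two intervals overlap when each starts before the other ends.
Sorted by start: EV1, EV2, EV3, EV4, EV5.
EV2 starts after EV1 ends — done with EV1.
EV3 starts after EV2 ends — done with EV2.
EV4 starts after EV3 ends — done with EV3.
EV5 starts after EV4 ends.
Every pair is clear; the schedule has no overlaps.

Yes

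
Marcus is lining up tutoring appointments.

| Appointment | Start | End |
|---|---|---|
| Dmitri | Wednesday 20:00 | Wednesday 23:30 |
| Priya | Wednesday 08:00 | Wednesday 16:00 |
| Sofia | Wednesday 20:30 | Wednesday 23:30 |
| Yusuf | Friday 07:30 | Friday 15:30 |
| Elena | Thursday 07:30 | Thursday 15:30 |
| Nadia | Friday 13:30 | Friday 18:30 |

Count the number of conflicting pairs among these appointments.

2

Sorted by start: Priya, Dmitri, Sofia, Elena, Yusuf, Nadia.
Dmitri starts after Priya ends; Priya is clear from here.
Sofia starts before Dmitri ends → Dmitri and Sofia overlap.
Elena starts after Dmitri ends; Dmitri is clear from here.
Elena starts after Sofia ends; Sofia is clear from here.
Yusuf starts after Elena ends; Elena is clear from here.
Nadia starts before Yusuf ends → Yusuf and Nadia overlap.
Overlapping pairs: Dmitri & Sofia, Nadia & Yusuf — 2 in total.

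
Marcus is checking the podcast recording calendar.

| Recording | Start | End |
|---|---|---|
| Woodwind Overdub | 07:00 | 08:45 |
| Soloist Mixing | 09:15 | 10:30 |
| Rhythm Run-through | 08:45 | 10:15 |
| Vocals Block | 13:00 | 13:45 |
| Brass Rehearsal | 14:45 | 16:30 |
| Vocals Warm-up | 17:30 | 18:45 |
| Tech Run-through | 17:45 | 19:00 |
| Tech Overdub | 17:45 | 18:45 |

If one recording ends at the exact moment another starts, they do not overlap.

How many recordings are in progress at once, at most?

Walk through starts and ends in time order (an end at T is processed before a start at T):
07:00 start Woodwind Overdub → 1
08:45 end Woodwind Overdub → 0
08:45 start Rhythm Run-through → 1
09:15 start Soloist Mixing → 2
10:15 end Rhythm Run-through → 1
10:30 end Soloist Mixing → 0
13:00 start Vocals Block → 1
13:45 end Vocals Block → 0
14:45 start Brass Rehearsal → 1
16:30 end Brass Rehearsal → 0
17:30 start Vocals Warm-up → 1
17:45 start Tech Overdub → 2
17:45 start Tech Run-through → 3
18:45 end Tech Overdub → 2
18:45 end Vocals Warm-up → 1
19:00 end Tech Run-through → 0
Peak is 3, at 17:45 (Tech Overdub, Tech Run-through, Vocals Warm-up).

3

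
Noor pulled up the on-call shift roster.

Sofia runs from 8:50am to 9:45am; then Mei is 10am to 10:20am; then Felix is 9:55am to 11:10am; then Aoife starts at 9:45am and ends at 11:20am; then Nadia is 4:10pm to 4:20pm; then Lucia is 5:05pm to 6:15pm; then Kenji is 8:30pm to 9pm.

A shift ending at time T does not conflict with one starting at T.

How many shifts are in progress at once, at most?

Sweep the timeline, counting +1 at each start and −1 at each end (ends before starts at a tie):
8:50am start Sofia → 1
9:45am end Sofia → 0
9:45am start Aoife → 1
9:55am start Felix → 2
10am start Mei → 3
10:20am end Mei → 2
11:10am end Felix → 1
11:20am end Aoife → 0
4:10pm start Nadia → 1
4:20pm end Nadia → 0
5:05pm start Lucia → 1
6:15pm end Lucia → 0
8:30pm start Kenji → 1
9pm end Kenji → 0
Peak is 3, at 10am (Aoife, Felix, Mei).

3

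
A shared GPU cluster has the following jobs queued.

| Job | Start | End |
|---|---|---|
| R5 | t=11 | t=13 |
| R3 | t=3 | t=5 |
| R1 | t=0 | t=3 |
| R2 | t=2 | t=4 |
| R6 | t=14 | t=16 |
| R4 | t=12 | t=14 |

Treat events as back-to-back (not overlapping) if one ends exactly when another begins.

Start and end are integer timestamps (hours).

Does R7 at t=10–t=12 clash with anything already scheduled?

Yes — it overlaps R5

R1: ends t=3 at or before R7 starts t=10 → clear.
R2: ends t=4 at or before R7 starts t=10 → clear.
R3: ends t=5 at or before R7 starts t=10 → clear.
R5: starts t=11 before R7 ends t=12, and ends t=13 after R7 starts t=10 → overlap.
R4: starts t=12 at or after R7 ends t=12 → clear.
R6: starts t=14 at or after R7 ends t=12 → clear.
R7 overlaps R5.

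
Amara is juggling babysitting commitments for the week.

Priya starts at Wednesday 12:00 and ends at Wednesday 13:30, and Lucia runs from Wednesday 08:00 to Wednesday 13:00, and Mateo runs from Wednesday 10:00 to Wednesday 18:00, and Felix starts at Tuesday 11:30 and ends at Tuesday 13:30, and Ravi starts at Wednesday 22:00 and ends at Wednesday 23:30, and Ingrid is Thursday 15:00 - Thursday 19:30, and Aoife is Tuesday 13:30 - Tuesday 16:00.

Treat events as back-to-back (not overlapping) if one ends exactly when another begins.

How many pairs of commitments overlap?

Sorted by start: Felix, Aoife, Lucia, Mateo, Priya, Ravi, Ingrid.
Aoife starts exactly when Felix ends (back-to-back, no overlap), so nothing later overlaps Felix either.
Lucia starts after Aoife ends, so nothing later overlaps Aoife either.
Mateo starts before Lucia ends → Lucia and Mateo overlap.
Priya starts before Lucia ends → Lucia and Priya overlap.
Ravi starts after Lucia ends, so nothing later overlaps Lucia either.
Priya starts before Mateo ends → Mateo and Priya overlap.
Ravi starts after Mateo ends, so nothing later overlaps Mateo either.
Ravi starts after Priya ends, so nothing later overlaps Priya either.
Ingrid starts after Ravi ends.
Overlapping pairs: Lucia & Mateo, Lucia & Priya, Mateo & Priya — 3 in total.

3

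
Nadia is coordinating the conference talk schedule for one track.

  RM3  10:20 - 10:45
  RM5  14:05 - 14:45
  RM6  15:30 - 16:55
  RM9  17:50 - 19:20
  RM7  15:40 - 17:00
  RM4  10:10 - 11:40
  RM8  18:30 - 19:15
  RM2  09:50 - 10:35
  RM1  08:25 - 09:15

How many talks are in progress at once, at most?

3

Sweep the timeline, counting +1 at each start and −1 at each end (ends before starts at a tie):
08:25 start RM1 → 1
09:15 end RM1 → 0
09:50 start RM2 → 1
10:10 start RM4 → 2
10:20 start RM3 → 3
10:35 end RM2 → 2
10:45 end RM3 → 1
11:40 end RM4 → 0
14:05 start RM5 → 1
14:45 end RM5 → 0
15:30 start RM6 → 1
15:40 start RM7 → 2
16:55 end RM6 → 1
17:00 end RM7 → 0
17:50 start RM9 → 1
18:30 start RM8 → 2
19:15 end RM8 → 1
19:20 end RM9 → 0
Peak is 3, at 10:20 (RM2, RM3, RM4).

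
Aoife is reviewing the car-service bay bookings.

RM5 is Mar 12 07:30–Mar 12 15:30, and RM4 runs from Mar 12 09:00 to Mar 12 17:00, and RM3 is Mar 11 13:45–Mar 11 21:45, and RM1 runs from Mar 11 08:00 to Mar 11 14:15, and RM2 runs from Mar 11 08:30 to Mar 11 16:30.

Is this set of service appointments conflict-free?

No

Sorted by start: RM1, RM2, RM3, RM5, RM4.
RM2 starts before RM1 ends → RM1 and RM2 overlap.
That's a conflict, so the schedule is not conflict-free.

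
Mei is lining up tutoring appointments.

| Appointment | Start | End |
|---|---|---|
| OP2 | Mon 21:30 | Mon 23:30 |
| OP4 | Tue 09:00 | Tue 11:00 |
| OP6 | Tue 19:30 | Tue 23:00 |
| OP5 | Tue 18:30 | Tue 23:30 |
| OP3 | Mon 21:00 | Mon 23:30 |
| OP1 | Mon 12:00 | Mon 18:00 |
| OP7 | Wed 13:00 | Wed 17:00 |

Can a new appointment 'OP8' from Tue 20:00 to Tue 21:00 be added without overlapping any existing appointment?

No — it overlaps OP5, OP6

OP1: ends Mon 18:00 at or before OP8 starts Tue 20:00 → clear.
OP3: ends Mon 23:30 at or before OP8 starts Tue 20:00 → clear.
OP2: ends Mon 23:30 at or before OP8 starts Tue 20:00 → clear.
OP4: ends Tue 11:00 at or before OP8 starts Tue 20:00 → clear.
OP5: starts Tue 18:30 before OP8 ends Tue 21:00, and ends Tue 23:30 after OP8 starts Tue 20:00 → overlap.
OP6: starts Tue 19:30 before OP8 ends Tue 21:00, and ends Tue 23:00 after OP8 starts Tue 20:00 → overlap.
OP7: starts Wed 13:00 at or after OP8 ends Tue 21:00 → clear.
OP8 overlaps OP5, OP6.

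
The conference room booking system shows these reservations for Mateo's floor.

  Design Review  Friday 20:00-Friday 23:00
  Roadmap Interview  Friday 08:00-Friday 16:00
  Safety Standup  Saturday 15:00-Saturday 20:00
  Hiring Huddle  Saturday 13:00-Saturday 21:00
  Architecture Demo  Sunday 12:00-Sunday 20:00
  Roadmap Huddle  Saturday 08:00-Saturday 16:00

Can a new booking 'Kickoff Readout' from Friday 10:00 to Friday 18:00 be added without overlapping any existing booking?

No — it overlaps Roadmap Interview

Roadmap Interview: starts Friday 08:00 before Kickoff Readout ends Friday 18:00, and ends Friday 16:00 after Kickoff Readout starts Friday 10:00 → overlap.
Design Review: starts Friday 20:00 at or after Kickoff Readout ends Friday 18:00 → clear.
Roadmap Huddle: starts Saturday 08:00 at or after Kickoff Readout ends Friday 18:00 → clear.
Hiring Huddle: starts Saturday 13:00 at or after Kickoff Readout ends Friday 18:00 → clear.
Safety Standup: starts Saturday 15:00 at or after Kickoff Readout ends Friday 18:00 → clear.
Architecture Demo: starts Sunday 12:00 at or after Kickoff Readout ends Friday 18:00 → clear.
Kickoff Readout overlaps Roadmap Interview.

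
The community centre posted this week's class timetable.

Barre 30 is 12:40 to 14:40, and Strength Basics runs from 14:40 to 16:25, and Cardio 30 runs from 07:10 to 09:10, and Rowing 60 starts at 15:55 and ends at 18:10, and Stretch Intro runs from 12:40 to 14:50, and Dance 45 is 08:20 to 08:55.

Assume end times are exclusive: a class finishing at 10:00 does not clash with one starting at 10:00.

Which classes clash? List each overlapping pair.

Sorted by start: Cardio 30, Dance 45, Stretch Intro, Barre 30, Strength Basics, Rowing 60.
Dance 45 starts before Cardio 30 ends → Cardio 30 and Dance 45 overlap.
Stretch Intro starts after Cardio 30 ends — done with Cardio 30.
Stretch Intro starts after Dance 45 ends — done with Dance 45.
Barre 30 starts before Stretch Intro ends → Stretch Intro and Barre 30 overlap.
Strength Basics starts before Stretch Intro ends → Stretch Intro and Strength Basics overlap.
Rowing 60 starts after Stretch Intro ends.
Strength Basics starts exactly when Barre 30 ends (back-to-back, no overlap) — done with Barre 30.
Rowing 60 starts before Strength Basics ends → Strength Basics and Rowing 60 overlap.

Barre 30 & Stretch Intro, Cardio 30 & Dance 45, Rowing 60 & Strength Basics, Strength Basics & Stretch Intro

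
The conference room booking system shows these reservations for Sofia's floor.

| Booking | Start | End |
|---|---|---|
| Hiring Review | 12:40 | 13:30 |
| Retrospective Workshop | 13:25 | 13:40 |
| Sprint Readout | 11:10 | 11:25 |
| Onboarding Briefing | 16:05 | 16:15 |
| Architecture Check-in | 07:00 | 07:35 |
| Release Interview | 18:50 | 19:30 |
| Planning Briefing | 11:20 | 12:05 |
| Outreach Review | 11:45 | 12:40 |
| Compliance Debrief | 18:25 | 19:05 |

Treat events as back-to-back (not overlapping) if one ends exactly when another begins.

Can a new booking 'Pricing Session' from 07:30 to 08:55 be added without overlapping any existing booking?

Architecture Check-in: starts 07:00 before Pricing Session ends 08:55, and ends 07:35 after Pricing Session starts 07:30 → overlap.
Sprint Readout: starts 11:10 at or after Pricing Session ends 08:55 → clear.
Planning Briefing: starts 11:20 at or after Pricing Session ends 08:55 → clear.
Outreach Review: starts 11:45 at or after Pricing Session ends 08:55 → clear.
Hiring Review: starts 12:40 at or after Pricing Session ends 08:55 → clear.
Retrospective Workshop: starts 13:25 at or after Pricing Session ends 08:55 → clear.
Onboarding Briefing: starts 16:05 at or after Pricing Session ends 08:55 → clear.
Compliance Debrief: starts 18:25 at or after Pricing Session ends 08:55 → clear.
Release Interview: starts 18:50 at or after Pricing Session ends 08:55 → clear.
Pricing Session overlaps Architecture Check-in.

No — it overlaps Architecture Check-in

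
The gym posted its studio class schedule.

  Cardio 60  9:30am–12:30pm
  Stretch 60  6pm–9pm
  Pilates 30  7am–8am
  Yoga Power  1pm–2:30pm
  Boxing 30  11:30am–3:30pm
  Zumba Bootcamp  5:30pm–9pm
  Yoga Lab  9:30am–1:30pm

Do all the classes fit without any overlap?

No

Two intervals overlap when each starts before the other ends.
Sorted by start: Pilates 30, Cardio 60, Yoga Lab, Boxing 30, Yoga Power, Zumba Bootcamp, Stretch 60.
Cardio 60 starts after Pilates 30 ends; Pilates 30 is clear from here.
Yoga Lab starts before Cardio 60 ends → Cardio 60 and Yoga Lab overlap.
That's a conflict, so the schedule is not conflict-free.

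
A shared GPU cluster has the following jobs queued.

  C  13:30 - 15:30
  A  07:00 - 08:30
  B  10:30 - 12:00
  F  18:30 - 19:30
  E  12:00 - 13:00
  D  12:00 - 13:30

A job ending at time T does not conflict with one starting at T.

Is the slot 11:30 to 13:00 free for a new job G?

A: ends 08:30 at or before G starts 11:30 → clear.
B: starts 10:30 before G ends 13:00, and ends 12:00 after G starts 11:30 → overlap.
D: starts 12:00 before G ends 13:00, and ends 13:30 after G starts 11:30 → overlap.
E: starts 12:00 before G ends 13:00, and ends 13:00 after G starts 11:30 → overlap.
C: starts 13:30 at or after G ends 13:00 → clear.
F: starts 18:30 at or after G ends 13:00 → clear.
G overlaps B, D, E.

No — it overlaps B, D, E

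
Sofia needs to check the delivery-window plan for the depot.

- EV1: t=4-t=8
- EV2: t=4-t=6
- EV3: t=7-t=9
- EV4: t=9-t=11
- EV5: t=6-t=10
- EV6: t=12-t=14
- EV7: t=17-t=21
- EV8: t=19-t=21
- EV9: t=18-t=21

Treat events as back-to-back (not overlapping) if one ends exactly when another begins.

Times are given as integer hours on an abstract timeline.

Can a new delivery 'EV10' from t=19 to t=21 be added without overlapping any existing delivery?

No — it overlaps EV7, EV8, EV9

EV1: ends t=8 at or before EV10 starts t=19 → clear.
EV2: ends t=6 at or before EV10 starts t=19 → clear.
EV5: ends t=10 at or before EV10 starts t=19 → clear.
EV3: ends t=9 at or before EV10 starts t=19 → clear.
EV4: ends t=11 at or before EV10 starts t=19 → clear.
EV6: ends t=14 at or before EV10 starts t=19 → clear.
EV7: starts t=17 before EV10 ends t=21, and ends t=21 after EV10 starts t=19 → overlap.
EV9: starts t=18 before EV10 ends t=21, and ends t=21 after EV10 starts t=19 → overlap.
EV8: starts t=19 before EV10 ends t=21, and ends t=21 after EV10 starts t=19 → overlap.
EV10 overlaps EV7, EV8, EV9.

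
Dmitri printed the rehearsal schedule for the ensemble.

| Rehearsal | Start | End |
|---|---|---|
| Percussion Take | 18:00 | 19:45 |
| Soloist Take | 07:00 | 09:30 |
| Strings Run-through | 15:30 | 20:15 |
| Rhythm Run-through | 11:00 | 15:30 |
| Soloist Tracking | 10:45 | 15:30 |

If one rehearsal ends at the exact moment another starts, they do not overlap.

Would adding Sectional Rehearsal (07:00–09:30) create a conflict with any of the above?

Yes — it overlaps Soloist Take

Soloist Take: starts 07:00 before Sectional Rehearsal ends 09:30, and ends 09:30 after Sectional Rehearsal starts 07:00 → overlap.
Soloist Tracking: starts 10:45 at or after Sectional Rehearsal ends 09:30 → clear.
Rhythm Run-through: starts 11:00 at or after Sectional Rehearsal ends 09:30 → clear.
Strings Run-through: starts 15:30 at or after Sectional Rehearsal ends 09:30 → clear.
Percussion Take: starts 18:00 at or after Sectional Rehearsal ends 09:30 → clear.
Sectional Rehearsal overlaps Soloist Take.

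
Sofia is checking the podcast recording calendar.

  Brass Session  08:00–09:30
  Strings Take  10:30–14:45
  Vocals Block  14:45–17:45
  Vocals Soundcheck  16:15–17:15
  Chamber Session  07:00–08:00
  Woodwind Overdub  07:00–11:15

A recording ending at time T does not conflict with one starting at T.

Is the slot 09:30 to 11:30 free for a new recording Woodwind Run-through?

No — it overlaps Strings Take, Woodwind Overdub

Woodwind Overdub: starts 07:00 before Woodwind Run-through ends 11:30, and ends 11:15 after Woodwind Run-through starts 09:30 → overlap.
Chamber Session: ends 08:00 at or before Woodwind Run-through starts 09:30 → clear.
Brass Session: ends 09:30 at or before Woodwind Run-through starts 09:30 → clear.
Strings Take: starts 10:30 before Woodwind Run-through ends 11:30, and ends 14:45 after Woodwind Run-through starts 09:30 → overlap.
Vocals Block: starts 14:45 at or after Woodwind Run-through ends 11:30 → clear.
Vocals Soundcheck: starts 16:15 at or after Woodwind Run-through ends 11:30 → clear.
Woodwind Run-through overlaps Woodwind Overdub, Strings Take.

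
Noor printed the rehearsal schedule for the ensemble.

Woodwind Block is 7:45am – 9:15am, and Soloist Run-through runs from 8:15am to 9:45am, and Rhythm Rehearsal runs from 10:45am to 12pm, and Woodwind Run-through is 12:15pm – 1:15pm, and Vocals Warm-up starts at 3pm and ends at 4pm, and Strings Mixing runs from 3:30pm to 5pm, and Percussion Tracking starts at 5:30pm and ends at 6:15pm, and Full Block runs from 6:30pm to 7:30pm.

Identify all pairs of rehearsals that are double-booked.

Soloist Run-through & Woodwind Block, Strings Mixing & Vocals Warm-up

Sorted by start: Woodwind Block, Soloist Run-through, Rhythm Rehearsal, Woodwind Run-through, Vocals Warm-up, Strings Mixing, Percussion Tracking, Full Block.
Soloist Run-through starts before Woodwind Block ends → Woodwind Block and Soloist Run-through overlap.
Rhythm Rehearsal starts after Woodwind Block ends — done with Woodwind Block.
Rhythm Rehearsal starts after Soloist Run-through ends — done with Soloist Run-through.
Woodwind Run-through starts after Rhythm Rehearsal ends — done with Rhythm Rehearsal.
Vocals Warm-up starts after Woodwind Run-through ends — done with Woodwind Run-through.
Strings Mixing starts before Vocals Warm-up ends → Vocals Warm-up and Strings Mixing overlap.
Percussion Tracking starts after Vocals Warm-up ends — done with Vocals Warm-up.
Percussion Tracking starts after Strings Mixing ends — done with Strings Mixing.
Full Block starts after Percussion Tracking ends.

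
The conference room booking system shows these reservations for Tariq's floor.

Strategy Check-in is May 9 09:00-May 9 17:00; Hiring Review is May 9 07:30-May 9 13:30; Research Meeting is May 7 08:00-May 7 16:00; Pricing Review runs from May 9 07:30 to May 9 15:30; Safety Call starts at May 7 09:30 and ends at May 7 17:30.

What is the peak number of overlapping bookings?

3

Sort all start/end points and keep a running count:
May 7 08:00 start Research Meeting → 1
May 7 09:30 start Safety Call → 2
May 7 16:00 end Research Meeting → 1
May 7 17:30 end Safety Call → 0
May 9 07:30 start Hiring Review → 1
May 9 07:30 start Pricing Review → 2
May 9 09:00 start Strategy Check-in → 3
May 9 13:30 end Hiring Review → 2
May 9 15:30 end Pricing Review → 1
May 9 17:00 end Strategy Check-in → 0
Peak is 3, at May 9 09:00 (Hiring Review, Pricing Review, Strategy Check-in).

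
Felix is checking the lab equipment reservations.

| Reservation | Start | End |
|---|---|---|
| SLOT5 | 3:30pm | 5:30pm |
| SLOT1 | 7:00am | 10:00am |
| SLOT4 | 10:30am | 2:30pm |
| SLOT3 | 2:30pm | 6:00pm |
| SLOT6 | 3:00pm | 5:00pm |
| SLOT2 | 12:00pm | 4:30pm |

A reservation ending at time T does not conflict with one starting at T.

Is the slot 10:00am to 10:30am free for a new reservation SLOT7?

SLOT1: ends 10:00am at or before SLOT7 starts 10:00am → clear.
SLOT4: starts 10:30am at or after SLOT7 ends 10:30am → clear.
SLOT2: starts 12:00pm at or after SLOT7 ends 10:30am → clear.
SLOT3: starts 2:30pm at or after SLOT7 ends 10:30am → clear.
SLOT6: starts 3:00pm at or after SLOT7 ends 10:30am → clear.
SLOT5: starts 3:30pm at or after SLOT7 ends 10:30am → clear.

Yes — the slot is free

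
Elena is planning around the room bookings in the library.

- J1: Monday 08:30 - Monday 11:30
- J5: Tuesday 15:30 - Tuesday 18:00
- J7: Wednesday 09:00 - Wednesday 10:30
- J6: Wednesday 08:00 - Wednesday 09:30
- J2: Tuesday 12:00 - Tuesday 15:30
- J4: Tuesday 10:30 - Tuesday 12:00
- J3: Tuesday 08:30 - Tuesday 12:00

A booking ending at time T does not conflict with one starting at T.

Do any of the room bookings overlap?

Yes

Sorted by start: J1, J3, J4, J2, J5, J6, J7.
J3 starts after J1 ends, so nothing later overlaps J1 either.
J4 starts before J3 ends → J3 and J4 overlap.
That's a conflict, so the schedule is not conflict-free.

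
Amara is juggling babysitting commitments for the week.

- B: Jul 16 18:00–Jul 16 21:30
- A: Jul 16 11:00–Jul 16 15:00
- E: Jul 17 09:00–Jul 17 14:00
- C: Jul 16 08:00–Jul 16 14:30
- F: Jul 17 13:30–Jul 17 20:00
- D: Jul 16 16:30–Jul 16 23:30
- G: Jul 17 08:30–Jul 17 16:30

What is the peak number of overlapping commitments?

3

Sweep the timeline, counting +1 at each start and −1 at each end (ends before starts at a tie):
Jul 16 08:00 start C → 1
Jul 16 11:00 start A → 2
Jul 16 14:30 end C → 1
Jul 16 15:00 end A → 0
Jul 16 16:30 start D → 1
Jul 16 18:00 start B → 2
Jul 16 21:30 end B → 1
Jul 16 23:30 end D → 0
Jul 17 08:30 start G → 1
Jul 17 09:00 start E → 2
Jul 17 13:30 start F → 3
Jul 17 14:00 end E → 2
Jul 17 16:30 end G → 1
Jul 17 20:00 end F → 0
Peak is 3, at Jul 17 13:30 (E, F, G).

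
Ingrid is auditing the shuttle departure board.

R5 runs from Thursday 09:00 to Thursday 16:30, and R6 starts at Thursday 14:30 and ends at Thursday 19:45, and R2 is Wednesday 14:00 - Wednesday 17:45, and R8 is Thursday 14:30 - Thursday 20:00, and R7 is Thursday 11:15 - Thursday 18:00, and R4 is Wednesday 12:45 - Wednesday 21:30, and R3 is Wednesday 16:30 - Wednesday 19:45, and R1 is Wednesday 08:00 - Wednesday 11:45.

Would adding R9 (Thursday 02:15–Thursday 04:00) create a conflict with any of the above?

No — it doesn't clash with anything

R1: ends Wednesday 11:45 at or before R9 starts Thursday 02:15 → clear.
R4: ends Wednesday 21:30 at or before R9 starts Thursday 02:15 → clear.
R2: ends Wednesday 17:45 at or before R9 starts Thursday 02:15 → clear.
R3: ends Wednesday 19:45 at or before R9 starts Thursday 02:15 → clear.
R5: starts Thursday 09:00 at or after R9 ends Thursday 04:00 → clear.
R7: starts Thursday 11:15 at or after R9 ends Thursday 04:00 → clear.
R6: starts Thursday 14:30 at or after R9 ends Thursday 04:00 → clear.
R8: starts Thursday 14:30 at or after R9 ends Thursday 04:00 → clear.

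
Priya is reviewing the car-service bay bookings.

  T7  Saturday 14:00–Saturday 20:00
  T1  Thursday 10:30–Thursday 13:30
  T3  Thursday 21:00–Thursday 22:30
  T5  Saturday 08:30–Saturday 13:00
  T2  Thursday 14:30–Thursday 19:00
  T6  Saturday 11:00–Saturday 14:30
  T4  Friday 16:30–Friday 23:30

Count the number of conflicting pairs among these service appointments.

Sorted by start: T1, T2, T3, T4, T5, T6, T7.
T2 starts after T1 ends, so nothing later overlaps T1 either.
T3 starts after T2 ends, so nothing later overlaps T2 either.
T4 starts after T3 ends, so nothing later overlaps T3 either.
T5 starts after T4 ends, so nothing later overlaps T4 either.
T6 starts before T5 ends → T5 and T6 overlap.
T7 starts after T5 ends.
T7 starts before T6 ends → T6 and T7 overlap.
Overlapping pairs: T5 & T6, T6 & T7 — 2 in total.

2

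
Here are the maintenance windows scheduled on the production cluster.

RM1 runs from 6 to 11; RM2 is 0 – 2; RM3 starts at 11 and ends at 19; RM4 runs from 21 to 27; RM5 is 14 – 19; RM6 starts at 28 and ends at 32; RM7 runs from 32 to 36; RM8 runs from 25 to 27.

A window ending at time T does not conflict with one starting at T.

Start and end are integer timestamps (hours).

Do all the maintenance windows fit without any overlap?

No

Two intervals overlap when each starts before the other ends.
Sorted by start: RM2, RM1, RM3, RM5, RM4, RM8, RM6, RM7.
RM1 starts after RM2 ends, so nothing later overlaps RM2 either.
RM3 starts exactly when RM1 ends (back-to-back, no overlap), so nothing later overlaps RM1 either.
RM5 starts before RM3 ends → RM3 and RM5 overlap.
That's a conflict, so the schedule is not conflict-free.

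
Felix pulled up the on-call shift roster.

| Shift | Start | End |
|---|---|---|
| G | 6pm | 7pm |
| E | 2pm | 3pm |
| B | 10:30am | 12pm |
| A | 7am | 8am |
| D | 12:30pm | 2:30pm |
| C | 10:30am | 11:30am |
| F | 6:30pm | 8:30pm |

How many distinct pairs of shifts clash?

3

Two intervals overlap when each starts before the other ends.
Sorted by start: A, B, C, D, E, G, F.
B starts after A ends — done with A.
C starts before B ends → B and C overlap.
D starts after B ends — done with B.
D starts after C ends — done with C.
E starts before D ends → D and E overlap.
G starts after D ends — done with D.
G starts after E ends — done with E.
F starts before G ends → G and F overlap.
Overlapping pairs: B & C, D & E, F & G — 3 in total.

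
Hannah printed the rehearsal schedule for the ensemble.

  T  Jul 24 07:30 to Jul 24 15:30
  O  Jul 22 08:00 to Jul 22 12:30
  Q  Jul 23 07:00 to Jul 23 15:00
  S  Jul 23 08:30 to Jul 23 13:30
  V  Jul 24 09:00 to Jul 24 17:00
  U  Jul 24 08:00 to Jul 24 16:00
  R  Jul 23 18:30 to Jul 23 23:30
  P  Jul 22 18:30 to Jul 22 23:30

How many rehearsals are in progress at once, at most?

3

Walk through starts and ends in time order (an end at T is processed before a start at T):
Jul 22 08:00 start O → 1
Jul 22 12:30 end O → 0
Jul 22 18:30 start P → 1
Jul 22 23:30 end P → 0
Jul 23 07:00 start Q → 1
Jul 23 08:30 start S → 2
Jul 23 13:30 end S → 1
Jul 23 15:00 end Q → 0
Jul 23 18:30 start R → 1
Jul 23 23:30 end R → 0
Jul 24 07:30 start T → 1
Jul 24 08:00 start U → 2
Jul 24 09:00 start V → 3
Jul 24 15:30 end T → 2
Jul 24 16:00 end U → 1
Jul 24 17:00 end V → 0
Peak is 3, at Jul 24 09:00 (T, U, V).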